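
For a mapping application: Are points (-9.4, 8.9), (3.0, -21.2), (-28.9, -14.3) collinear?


Cross product: (3-(-9.4))*((-14.3)-8.9) - ((-21.2)-8.9)*((-28.9)-(-9.4))
= -874.63

No, not collinear


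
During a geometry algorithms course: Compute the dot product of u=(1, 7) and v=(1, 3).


u . v = u_x*v_x + u_y*v_y = 1*1 + 7*3
= 1 + 21 = 22

22


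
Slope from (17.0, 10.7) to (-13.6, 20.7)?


slope = (y2-y1)/(x2-x1) = (20.7-10.7)/((-13.6)-17) = 10/(-30.6) = -0.3268

-0.3268


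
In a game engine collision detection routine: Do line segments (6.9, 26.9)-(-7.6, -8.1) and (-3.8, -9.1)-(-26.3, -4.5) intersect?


Cross products: d1=-859.22, d2=-5.02, d3=147.5, d4=-706.7
d1*d2 < 0 and d3*d4 < 0? no

No, they don't intersect


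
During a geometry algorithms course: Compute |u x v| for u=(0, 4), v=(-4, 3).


|u x v| = |0*3 - 4*(-4)|
= |0 - (-16)| = 16

16


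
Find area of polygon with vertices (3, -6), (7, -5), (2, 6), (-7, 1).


Shoelace sum: (3*(-5) - 7*(-6)) + (7*6 - 2*(-5)) + (2*1 - (-7)*6) + ((-7)*(-6) - 3*1)
= 162
Area = |162|/2 = 81

81


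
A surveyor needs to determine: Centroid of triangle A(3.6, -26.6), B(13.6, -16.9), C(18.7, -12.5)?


Centroid = ((x_A+x_B+x_C)/3, (y_A+y_B+y_C)/3)
= ((3.6+13.6+18.7)/3, ((-26.6)+(-16.9)+(-12.5))/3)
= (11.9667, -18.6667)

(11.9667, -18.6667)


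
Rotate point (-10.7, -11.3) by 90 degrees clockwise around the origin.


90° CW: (x,y) -> (y, -x)
(-10.7,-11.3) -> (-11.3, 10.7)

(-11.3, 10.7)


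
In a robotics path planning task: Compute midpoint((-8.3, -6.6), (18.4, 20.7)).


M = (((-8.3)+18.4)/2, ((-6.6)+20.7)/2)
= (5.05, 7.05)

(5.05, 7.05)


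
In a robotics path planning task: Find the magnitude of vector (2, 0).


|u| = sqrt(2^2 + 0^2) = sqrt(4) = 2

2


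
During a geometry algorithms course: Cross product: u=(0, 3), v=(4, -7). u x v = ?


u x v = u_x*v_y - u_y*v_x = 0*(-7) - 3*4
= 0 - 12 = -12

-12


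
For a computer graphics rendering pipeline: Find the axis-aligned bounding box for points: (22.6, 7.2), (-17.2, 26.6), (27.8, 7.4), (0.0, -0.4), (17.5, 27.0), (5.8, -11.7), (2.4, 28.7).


x range: [-17.2, 27.8]
y range: [-11.7, 28.7]
Bounding box: (-17.2,-11.7) to (27.8,28.7)

(-17.2,-11.7) to (27.8,28.7)


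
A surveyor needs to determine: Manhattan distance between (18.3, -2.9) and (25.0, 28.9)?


|18.3-25| + |(-2.9)-28.9| = 6.7 + 31.8 = 38.5

38.5


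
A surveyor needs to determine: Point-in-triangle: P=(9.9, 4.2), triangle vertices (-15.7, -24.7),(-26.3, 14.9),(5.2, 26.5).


Cross products: AB x AP = -1320.1, BC x BP = -756.97, CA x CP = 706.71
All same sign? no

No, outside


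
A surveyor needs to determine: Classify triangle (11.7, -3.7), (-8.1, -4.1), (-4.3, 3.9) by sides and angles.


Side lengths squared: AB^2=392.2, BC^2=78.44, CA^2=313.76
Sorted: [78.44, 313.76, 392.2]
By sides: Scalene, By angles: Right

Scalene, Right


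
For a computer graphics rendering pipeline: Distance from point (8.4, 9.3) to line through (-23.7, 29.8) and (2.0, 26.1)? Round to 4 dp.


|cross product| = 408.08
|line direction| = sqrt(674.18) = 25.965
Distance = 408.08/sqrt(674.18) = 15.7166

15.7166


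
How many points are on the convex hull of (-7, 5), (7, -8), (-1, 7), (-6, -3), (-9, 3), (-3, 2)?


Convex hull vertices (CCW): (-9, 3), (-6, -3), (7, -8), (-1, 7), (-7, 5)
Count = 5

5


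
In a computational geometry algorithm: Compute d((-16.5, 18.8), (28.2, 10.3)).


dx=44.7, dy=-8.5
d^2 = 44.7^2 + (-8.5)^2 = 2070.34
d = sqrt(2070.34) = 45.501

45.501


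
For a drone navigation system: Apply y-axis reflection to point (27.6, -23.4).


Reflection over y-axis: (x,y) -> (-x,y)
(27.6, -23.4) -> (-27.6, -23.4)

(-27.6, -23.4)


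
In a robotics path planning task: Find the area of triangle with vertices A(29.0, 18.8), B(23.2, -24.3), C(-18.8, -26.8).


Area = |x_A(y_B-y_C) + x_B(y_C-y_A) + x_C(y_A-y_B)|/2
= |72.5 + (-1057.92) + (-810.28)|/2
= 1795.7/2 = 897.85

897.85


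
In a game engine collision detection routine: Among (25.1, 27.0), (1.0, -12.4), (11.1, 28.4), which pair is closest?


d(P0,P1) = 46.1863, d(P0,P2) = 14.0698, d(P1,P2) = 42.0315
Closest: P0 and P2

Closest pair: (25.1, 27.0) and (11.1, 28.4), distance = 14.0698


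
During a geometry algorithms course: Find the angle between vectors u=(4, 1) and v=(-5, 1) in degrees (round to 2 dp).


u.v = -19, |u| = sqrt(17) = 4.1231, |v| = sqrt(26) = 5.099
cos(theta) = u.v/(|u||v|) = -19/sqrt(442) = -0.903738
theta = acos(-0.903738) = 154.65 degrees

154.65 degrees


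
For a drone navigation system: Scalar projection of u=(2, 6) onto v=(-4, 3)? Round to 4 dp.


u.v = 10, |v| = sqrt(25) = 5
Scalar projection = u.v / |v| = 10 / sqrt(25) = 2

2


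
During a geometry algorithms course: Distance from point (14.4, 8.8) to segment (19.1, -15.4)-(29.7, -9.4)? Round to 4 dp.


Project P onto AB: t = 0.6429 (clamped to [0,1])
Closest point on segment: (25.9147, -11.5426)
Distance: 23.3754

23.3754


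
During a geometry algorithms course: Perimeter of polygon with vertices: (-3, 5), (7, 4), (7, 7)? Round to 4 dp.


Sides: (-3, 5)->(7, 4): sqrt(101) = 10.049876, (7, 4)->(7, 7): sqrt(9) = 3, (7, 7)->(-3, 5): sqrt(104) = 10.198039
Sum = 23.247915
Perimeter = 23.2479

23.2479


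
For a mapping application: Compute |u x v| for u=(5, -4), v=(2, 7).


|u x v| = |5*7 - (-4)*2|
= |35 - (-8)| = 43

43


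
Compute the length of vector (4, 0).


|u| = sqrt(4^2 + 0^2) = sqrt(16) = 4

4


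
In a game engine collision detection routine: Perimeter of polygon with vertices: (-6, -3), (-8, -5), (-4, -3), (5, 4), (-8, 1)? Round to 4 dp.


Sides: (-6, -3)->(-8, -5): sqrt(8) = 2.828427, (-8, -5)->(-4, -3): sqrt(20) = 4.472136, (-4, -3)->(5, 4): sqrt(130) = 11.401754, (5, 4)->(-8, 1): sqrt(178) = 13.341664, (-8, 1)->(-6, -3): sqrt(20) = 4.472136
Sum = 36.516117
Perimeter = 36.5161

36.5161


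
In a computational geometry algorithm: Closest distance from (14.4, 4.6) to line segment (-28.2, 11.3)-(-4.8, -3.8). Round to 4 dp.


Project P onto AB: t = 1 (clamped to [0,1])
Closest point on segment: (-4.8, -3.8)
Distance: 20.9571

20.9571


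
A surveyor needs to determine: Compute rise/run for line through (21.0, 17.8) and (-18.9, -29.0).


slope = (y2-y1)/(x2-x1) = ((-29)-17.8)/((-18.9)-21) = (-46.8)/(-39.9) = 1.1729

1.1729


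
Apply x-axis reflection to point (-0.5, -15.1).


Reflection over x-axis: (x,y) -> (x,-y)
(-0.5, -15.1) -> (-0.5, 15.1)

(-0.5, 15.1)


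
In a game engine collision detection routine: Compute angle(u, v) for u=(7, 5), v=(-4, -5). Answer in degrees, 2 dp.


u.v = -53, |u| = sqrt(74) = 8.6023, |v| = sqrt(41) = 6.4031
cos(theta) = u.v/(|u||v|) = -53/sqrt(3034) = -0.962206
theta = acos(-0.962206) = 164.2 degrees

164.2 degrees


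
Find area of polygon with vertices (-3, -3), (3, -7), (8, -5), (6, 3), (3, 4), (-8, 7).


Shoelace sum: ((-3)*(-7) - 3*(-3)) + (3*(-5) - 8*(-7)) + (8*3 - 6*(-5)) + (6*4 - 3*3) + (3*7 - (-8)*4) + ((-8)*(-3) - (-3)*7)
= 238
Area = |238|/2 = 119

119


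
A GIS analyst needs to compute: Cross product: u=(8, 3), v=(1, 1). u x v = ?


u x v = u_x*v_y - u_y*v_x = 8*1 - 3*1
= 8 - 3 = 5

5


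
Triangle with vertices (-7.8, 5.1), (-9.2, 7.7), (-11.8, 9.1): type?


Side lengths squared: AB^2=8.72, BC^2=8.72, CA^2=32
Sorted: [8.72, 8.72, 32]
By sides: Isosceles, By angles: Obtuse

Isosceles, Obtuse


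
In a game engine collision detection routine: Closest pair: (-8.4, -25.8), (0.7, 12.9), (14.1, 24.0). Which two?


d(P0,P1) = 39.7555, d(P0,P2) = 54.647, d(P1,P2) = 17.4003
Closest: P1 and P2

Closest pair: (0.7, 12.9) and (14.1, 24.0), distance = 17.4003


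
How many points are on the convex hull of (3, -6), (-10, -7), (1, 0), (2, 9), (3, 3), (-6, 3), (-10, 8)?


Convex hull vertices (CCW): (-10, -7), (3, -6), (3, 3), (2, 9), (-10, 8)
Count = 5

5


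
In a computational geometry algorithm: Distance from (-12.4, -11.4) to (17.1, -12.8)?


dx=29.5, dy=-1.4
d^2 = 29.5^2 + (-1.4)^2 = 872.21
d = sqrt(872.21) = 29.5332

29.5332


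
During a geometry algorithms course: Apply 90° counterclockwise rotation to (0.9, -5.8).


90° CCW: (x,y) -> (-y, x)
(0.9,-5.8) -> (5.8, 0.9)

(5.8, 0.9)


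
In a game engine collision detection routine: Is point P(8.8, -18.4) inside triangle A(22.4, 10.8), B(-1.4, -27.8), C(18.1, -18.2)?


Cross products: AB x AP = 170, BC x BP = 85.38, CA x CP = 268.84
All same sign? yes

Yes, inside


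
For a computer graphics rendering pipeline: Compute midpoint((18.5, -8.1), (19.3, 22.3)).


M = ((18.5+19.3)/2, ((-8.1)+22.3)/2)
= (18.9, 7.1)

(18.9, 7.1)


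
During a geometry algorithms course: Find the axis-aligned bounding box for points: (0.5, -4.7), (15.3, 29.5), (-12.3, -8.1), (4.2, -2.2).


x range: [-12.3, 15.3]
y range: [-8.1, 29.5]
Bounding box: (-12.3,-8.1) to (15.3,29.5)

(-12.3,-8.1) to (15.3,29.5)


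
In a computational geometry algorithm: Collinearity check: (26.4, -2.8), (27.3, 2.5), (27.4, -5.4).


Cross product: (27.3-26.4)*((-5.4)-(-2.8)) - (2.5-(-2.8))*(27.4-26.4)
= -7.64

No, not collinear


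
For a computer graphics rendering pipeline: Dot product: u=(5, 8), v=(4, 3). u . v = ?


u . v = u_x*v_x + u_y*v_y = 5*4 + 8*3
= 20 + 24 = 44

44


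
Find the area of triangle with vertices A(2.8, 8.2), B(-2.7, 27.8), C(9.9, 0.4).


Area = |x_A(y_B-y_C) + x_B(y_C-y_A) + x_C(y_A-y_B)|/2
= |76.72 + 21.06 + (-194.04)|/2
= 96.26/2 = 48.13

48.13


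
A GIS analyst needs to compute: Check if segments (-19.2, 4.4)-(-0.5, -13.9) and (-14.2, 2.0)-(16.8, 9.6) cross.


Cross products: d1=112.4, d2=-597.02, d3=46.62, d4=756.04
d1*d2 < 0 and d3*d4 < 0? no

No, they don't intersect


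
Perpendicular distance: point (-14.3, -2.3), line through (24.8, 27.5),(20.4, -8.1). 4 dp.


|cross product| = 1260.84
|line direction| = sqrt(1286.72) = 35.8709
Distance = 1260.84/sqrt(1286.72) = 35.1494

35.1494


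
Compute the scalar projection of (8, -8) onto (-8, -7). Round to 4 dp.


u.v = -8, |v| = sqrt(113) = 10.6301
Scalar projection = u.v / |v| = -8 / sqrt(113) = -0.7526

-0.7526


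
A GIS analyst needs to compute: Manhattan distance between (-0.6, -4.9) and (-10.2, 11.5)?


|(-0.6)-(-10.2)| + |(-4.9)-11.5| = 9.6 + 16.4 = 26

26


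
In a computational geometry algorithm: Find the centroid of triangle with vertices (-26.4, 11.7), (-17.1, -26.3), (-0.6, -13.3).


Centroid = ((x_A+x_B+x_C)/3, (y_A+y_B+y_C)/3)
= (((-26.4)+(-17.1)+(-0.6))/3, (11.7+(-26.3)+(-13.3))/3)
= (-14.7, -9.3)

(-14.7, -9.3)


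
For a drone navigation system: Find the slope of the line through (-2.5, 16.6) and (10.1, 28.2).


slope = (y2-y1)/(x2-x1) = (28.2-16.6)/(10.1-(-2.5)) = 11.6/12.6 = 0.9206

0.9206


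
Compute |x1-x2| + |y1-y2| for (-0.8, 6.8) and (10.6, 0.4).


|(-0.8)-10.6| + |6.8-0.4| = 11.4 + 6.4 = 17.8

17.8


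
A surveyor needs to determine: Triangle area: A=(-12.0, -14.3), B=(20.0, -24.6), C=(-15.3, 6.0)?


Area = |x_A(y_B-y_C) + x_B(y_C-y_A) + x_C(y_A-y_B)|/2
= |367.2 + 406 + (-157.59)|/2
= 615.61/2 = 307.805

307.805


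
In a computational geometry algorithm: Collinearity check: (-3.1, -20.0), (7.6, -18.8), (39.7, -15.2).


Cross product: (7.6-(-3.1))*((-15.2)-(-20)) - ((-18.8)-(-20))*(39.7-(-3.1))
= 0

Yes, collinear


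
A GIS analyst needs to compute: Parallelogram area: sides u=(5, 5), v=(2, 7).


|u x v| = |5*7 - 5*2|
= |35 - 10| = 25

25


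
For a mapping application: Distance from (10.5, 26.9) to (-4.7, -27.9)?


dx=-15.2, dy=-54.8
d^2 = (-15.2)^2 + (-54.8)^2 = 3234.08
d = sqrt(3234.08) = 56.869

56.869


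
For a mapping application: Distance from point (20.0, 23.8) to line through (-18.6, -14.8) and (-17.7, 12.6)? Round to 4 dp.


|cross product| = 1022.9
|line direction| = sqrt(751.57) = 27.4148
Distance = 1022.9/sqrt(751.57) = 37.312

37.312


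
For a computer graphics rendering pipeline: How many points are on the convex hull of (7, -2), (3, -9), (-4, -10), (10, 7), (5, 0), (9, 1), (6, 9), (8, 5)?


Convex hull vertices (CCW): (-4, -10), (3, -9), (9, 1), (10, 7), (6, 9)
Count = 5

5


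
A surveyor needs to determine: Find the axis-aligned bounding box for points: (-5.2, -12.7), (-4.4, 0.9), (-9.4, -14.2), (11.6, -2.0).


x range: [-9.4, 11.6]
y range: [-14.2, 0.9]
Bounding box: (-9.4,-14.2) to (11.6,0.9)

(-9.4,-14.2) to (11.6,0.9)


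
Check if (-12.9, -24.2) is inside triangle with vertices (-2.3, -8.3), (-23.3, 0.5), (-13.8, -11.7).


Cross products: AB x AP = 427.18, BC x BP = -107.77, CA x CP = -146.81
All same sign? no

No, outside


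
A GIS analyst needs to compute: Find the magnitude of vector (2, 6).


|u| = sqrt(2^2 + 6^2) = sqrt(40) = 6.3246

6.3246


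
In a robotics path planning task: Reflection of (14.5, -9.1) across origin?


Reflection over origin: (x,y) -> (-x,-y)
(14.5, -9.1) -> (-14.5, 9.1)

(-14.5, 9.1)


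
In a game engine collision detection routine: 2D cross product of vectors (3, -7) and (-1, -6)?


u x v = u_x*v_y - u_y*v_x = 3*(-6) - (-7)*(-1)
= (-18) - 7 = -25

-25


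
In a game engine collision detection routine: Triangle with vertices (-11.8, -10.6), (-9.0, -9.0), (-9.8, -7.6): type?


Side lengths squared: AB^2=10.4, BC^2=2.6, CA^2=13
Sorted: [2.6, 10.4, 13]
By sides: Scalene, By angles: Right

Scalene, Right


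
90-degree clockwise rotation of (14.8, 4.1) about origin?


90° CW: (x,y) -> (y, -x)
(14.8,4.1) -> (4.1, -14.8)

(4.1, -14.8)


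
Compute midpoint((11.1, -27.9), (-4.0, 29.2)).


M = ((11.1+(-4))/2, ((-27.9)+29.2)/2)
= (3.55, 0.65)

(3.55, 0.65)


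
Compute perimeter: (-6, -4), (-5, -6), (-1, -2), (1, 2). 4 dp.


Sides: (-6, -4)->(-5, -6): sqrt(5) = 2.236068, (-5, -6)->(-1, -2): sqrt(32) = 5.656854, (-1, -2)->(1, 2): sqrt(20) = 4.472136, (1, 2)->(-6, -4): sqrt(85) = 9.219544
Sum = 21.584602
Perimeter = 21.5846

21.5846


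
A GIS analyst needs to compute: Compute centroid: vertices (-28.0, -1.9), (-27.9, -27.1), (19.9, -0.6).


Centroid = ((x_A+x_B+x_C)/3, (y_A+y_B+y_C)/3)
= (((-28)+(-27.9)+19.9)/3, ((-1.9)+(-27.1)+(-0.6))/3)
= (-12, -9.8667)

(-12, -9.8667)


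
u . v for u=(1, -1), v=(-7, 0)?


u . v = u_x*v_x + u_y*v_y = 1*(-7) + (-1)*0
= (-7) + 0 = -7

-7


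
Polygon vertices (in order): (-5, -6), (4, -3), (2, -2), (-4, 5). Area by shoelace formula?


Shoelace sum: ((-5)*(-3) - 4*(-6)) + (4*(-2) - 2*(-3)) + (2*5 - (-4)*(-2)) + ((-4)*(-6) - (-5)*5)
= 88
Area = |88|/2 = 44

44


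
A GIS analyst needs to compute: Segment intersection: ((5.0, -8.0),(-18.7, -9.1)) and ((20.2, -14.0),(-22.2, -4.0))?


Cross products: d1=-102.4, d2=181.24, d3=158.92, d4=-124.72
d1*d2 < 0 and d3*d4 < 0? yes

Yes, they intersect


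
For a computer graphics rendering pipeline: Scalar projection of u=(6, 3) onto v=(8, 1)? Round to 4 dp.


u.v = 51, |v| = sqrt(65) = 8.0623
Scalar projection = u.v / |v| = 51 / sqrt(65) = 6.3258

6.3258


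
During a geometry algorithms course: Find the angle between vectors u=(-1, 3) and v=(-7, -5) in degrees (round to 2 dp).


u.v = -8, |u| = sqrt(10) = 3.1623, |v| = sqrt(74) = 8.6023
cos(theta) = u.v/(|u||v|) = -8/sqrt(740) = -0.294086
theta = acos(-0.294086) = 107.1 degrees

107.1 degrees


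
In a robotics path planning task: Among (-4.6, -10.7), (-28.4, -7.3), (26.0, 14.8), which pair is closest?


d(P0,P1) = 24.0416, d(P0,P2) = 39.8323, d(P1,P2) = 58.7177
Closest: P0 and P1

Closest pair: (-4.6, -10.7) and (-28.4, -7.3), distance = 24.0416


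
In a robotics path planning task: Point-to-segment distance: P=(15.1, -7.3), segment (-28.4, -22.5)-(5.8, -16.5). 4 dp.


Project P onto AB: t = 1 (clamped to [0,1])
Closest point on segment: (5.8, -16.5)
Distance: 13.0817

13.0817


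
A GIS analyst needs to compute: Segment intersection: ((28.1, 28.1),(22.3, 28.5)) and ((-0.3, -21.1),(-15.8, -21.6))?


Cross products: d1=-748.4, d2=-757.5, d3=296.72, d4=305.82
d1*d2 < 0 and d3*d4 < 0? no

No, they don't intersect


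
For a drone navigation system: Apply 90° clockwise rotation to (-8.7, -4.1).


90° CW: (x,y) -> (y, -x)
(-8.7,-4.1) -> (-4.1, 8.7)

(-4.1, 8.7)


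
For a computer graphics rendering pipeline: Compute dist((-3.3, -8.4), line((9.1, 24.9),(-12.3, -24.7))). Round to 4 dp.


|cross product| = 97.58
|line direction| = sqrt(2918.12) = 54.0196
Distance = 97.58/sqrt(2918.12) = 1.8064

1.8064


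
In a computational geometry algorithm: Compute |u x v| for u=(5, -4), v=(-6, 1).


|u x v| = |5*1 - (-4)*(-6)|
= |5 - 24| = 19

19


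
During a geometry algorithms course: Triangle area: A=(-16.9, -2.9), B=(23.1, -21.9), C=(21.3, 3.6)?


Area = |x_A(y_B-y_C) + x_B(y_C-y_A) + x_C(y_A-y_B)|/2
= |430.95 + 150.15 + 404.7|/2
= 985.8/2 = 492.9

492.9


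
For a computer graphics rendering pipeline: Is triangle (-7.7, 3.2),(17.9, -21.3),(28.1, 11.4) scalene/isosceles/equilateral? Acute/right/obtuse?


Side lengths squared: AB^2=1255.61, BC^2=1173.33, CA^2=1348.88
Sorted: [1173.33, 1255.61, 1348.88]
By sides: Scalene, By angles: Acute

Scalene, Acute


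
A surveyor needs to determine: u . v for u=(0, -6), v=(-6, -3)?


u . v = u_x*v_x + u_y*v_y = 0*(-6) + (-6)*(-3)
= 0 + 18 = 18

18


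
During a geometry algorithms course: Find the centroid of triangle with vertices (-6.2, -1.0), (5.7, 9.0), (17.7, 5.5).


Centroid = ((x_A+x_B+x_C)/3, (y_A+y_B+y_C)/3)
= (((-6.2)+5.7+17.7)/3, ((-1)+9+5.5)/3)
= (5.7333, 4.5)

(5.7333, 4.5)


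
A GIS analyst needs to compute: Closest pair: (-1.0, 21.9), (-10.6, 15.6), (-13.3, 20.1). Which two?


d(P0,P1) = 11.4826, d(P0,P2) = 12.431, d(P1,P2) = 5.2479
Closest: P1 and P2

Closest pair: (-10.6, 15.6) and (-13.3, 20.1), distance = 5.2479


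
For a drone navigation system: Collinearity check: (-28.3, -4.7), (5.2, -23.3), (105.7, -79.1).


Cross product: (5.2-(-28.3))*((-79.1)-(-4.7)) - ((-23.3)-(-4.7))*(105.7-(-28.3))
= 0

Yes, collinear


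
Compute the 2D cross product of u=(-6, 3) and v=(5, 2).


u x v = u_x*v_y - u_y*v_x = (-6)*2 - 3*5
= (-12) - 15 = -27

-27


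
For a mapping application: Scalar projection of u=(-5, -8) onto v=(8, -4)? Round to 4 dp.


u.v = -8, |v| = sqrt(80) = 8.9443
Scalar projection = u.v / |v| = -8 / sqrt(80) = -0.8944

-0.8944


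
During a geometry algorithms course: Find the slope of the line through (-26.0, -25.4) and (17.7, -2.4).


slope = (y2-y1)/(x2-x1) = ((-2.4)-(-25.4))/(17.7-(-26)) = 23/43.7 = 0.5263

0.5263


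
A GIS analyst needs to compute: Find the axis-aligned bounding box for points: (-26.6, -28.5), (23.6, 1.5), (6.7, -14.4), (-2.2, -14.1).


x range: [-26.6, 23.6]
y range: [-28.5, 1.5]
Bounding box: (-26.6,-28.5) to (23.6,1.5)

(-26.6,-28.5) to (23.6,1.5)


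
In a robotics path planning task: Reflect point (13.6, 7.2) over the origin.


Reflection over origin: (x,y) -> (-x,-y)
(13.6, 7.2) -> (-13.6, -7.2)

(-13.6, -7.2)


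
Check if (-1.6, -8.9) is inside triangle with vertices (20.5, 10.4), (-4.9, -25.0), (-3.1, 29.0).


Cross products: AB x AP = -292.12, BC x BP = -149.22, CA x CP = -866.54
All same sign? yes

Yes, inside


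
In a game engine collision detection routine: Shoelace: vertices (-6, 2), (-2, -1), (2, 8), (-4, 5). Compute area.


Shoelace sum: ((-6)*(-1) - (-2)*2) + ((-2)*8 - 2*(-1)) + (2*5 - (-4)*8) + ((-4)*2 - (-6)*5)
= 60
Area = |60|/2 = 30

30


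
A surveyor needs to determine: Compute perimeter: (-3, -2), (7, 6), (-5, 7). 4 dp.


Sides: (-3, -2)->(7, 6): sqrt(164) = 12.806248, (7, 6)->(-5, 7): sqrt(145) = 12.041595, (-5, 7)->(-3, -2): sqrt(85) = 9.219544
Sum = 34.067387
Perimeter = 34.0674

34.0674


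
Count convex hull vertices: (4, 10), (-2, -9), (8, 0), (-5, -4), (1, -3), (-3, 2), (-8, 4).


Convex hull vertices (CCW): (-8, 4), (-5, -4), (-2, -9), (8, 0), (4, 10)
Count = 5

5


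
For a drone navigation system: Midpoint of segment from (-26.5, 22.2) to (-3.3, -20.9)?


M = (((-26.5)+(-3.3))/2, (22.2+(-20.9))/2)
= (-14.9, 0.65)

(-14.9, 0.65)


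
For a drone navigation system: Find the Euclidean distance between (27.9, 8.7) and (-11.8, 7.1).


dx=-39.7, dy=-1.6
d^2 = (-39.7)^2 + (-1.6)^2 = 1578.65
d = sqrt(1578.65) = 39.7322

39.7322


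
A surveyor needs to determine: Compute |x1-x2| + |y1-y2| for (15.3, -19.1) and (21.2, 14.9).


|15.3-21.2| + |(-19.1)-14.9| = 5.9 + 34 = 39.9

39.9


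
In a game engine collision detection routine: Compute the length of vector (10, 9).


|u| = sqrt(10^2 + 9^2) = sqrt(181) = 13.4536

13.4536


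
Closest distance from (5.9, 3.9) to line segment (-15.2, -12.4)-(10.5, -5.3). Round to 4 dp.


Project P onto AB: t = 0.9256 (clamped to [0,1])
Closest point on segment: (8.5876, -5.8283)
Distance: 10.0927

10.0927


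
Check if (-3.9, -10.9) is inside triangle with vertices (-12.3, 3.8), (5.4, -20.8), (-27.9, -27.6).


Cross products: AB x AP = -53.55, BC x BP = -392.91, CA x CP = -493.08
All same sign? yes

Yes, inside


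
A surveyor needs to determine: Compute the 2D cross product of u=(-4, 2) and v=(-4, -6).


u x v = u_x*v_y - u_y*v_x = (-4)*(-6) - 2*(-4)
= 24 - (-8) = 32

32


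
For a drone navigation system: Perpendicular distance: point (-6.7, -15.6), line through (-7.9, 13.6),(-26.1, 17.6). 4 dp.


|cross product| = 526.64
|line direction| = sqrt(347.24) = 18.6344
Distance = 526.64/sqrt(347.24) = 28.2617

28.2617


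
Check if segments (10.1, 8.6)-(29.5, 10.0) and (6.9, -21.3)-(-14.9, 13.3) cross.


Cross products: d1=-762.54, d2=-1464.3, d3=-575.58, d4=126.18
d1*d2 < 0 and d3*d4 < 0? no

No, they don't intersect


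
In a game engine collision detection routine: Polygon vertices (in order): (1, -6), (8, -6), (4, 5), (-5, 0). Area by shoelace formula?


Shoelace sum: (1*(-6) - 8*(-6)) + (8*5 - 4*(-6)) + (4*0 - (-5)*5) + ((-5)*(-6) - 1*0)
= 161
Area = |161|/2 = 80.5

80.5


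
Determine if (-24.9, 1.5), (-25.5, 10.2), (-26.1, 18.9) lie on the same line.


Cross product: ((-25.5)-(-24.9))*(18.9-1.5) - (10.2-1.5)*((-26.1)-(-24.9))
= 0

Yes, collinear


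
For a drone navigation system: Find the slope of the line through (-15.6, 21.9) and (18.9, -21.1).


slope = (y2-y1)/(x2-x1) = ((-21.1)-21.9)/(18.9-(-15.6)) = (-43)/34.5 = -1.2464

-1.2464


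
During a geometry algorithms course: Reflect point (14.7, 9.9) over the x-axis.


Reflection over x-axis: (x,y) -> (x,-y)
(14.7, 9.9) -> (14.7, -9.9)

(14.7, -9.9)


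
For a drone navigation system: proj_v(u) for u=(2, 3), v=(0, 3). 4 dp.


u.v = 9, |v| = sqrt(9) = 3
Scalar projection = u.v / |v| = 9 / sqrt(9) = 3

3


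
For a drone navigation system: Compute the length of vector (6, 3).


|u| = sqrt(6^2 + 3^2) = sqrt(45) = 6.7082

6.7082


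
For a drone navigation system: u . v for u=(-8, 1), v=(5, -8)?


u . v = u_x*v_x + u_y*v_y = (-8)*5 + 1*(-8)
= (-40) + (-8) = -48

-48


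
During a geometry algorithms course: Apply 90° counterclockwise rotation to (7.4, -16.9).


90° CCW: (x,y) -> (-y, x)
(7.4,-16.9) -> (16.9, 7.4)

(16.9, 7.4)


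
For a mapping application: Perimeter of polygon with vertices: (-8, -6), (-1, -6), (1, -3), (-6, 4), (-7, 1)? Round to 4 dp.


Sides: (-8, -6)->(-1, -6): sqrt(49) = 7, (-1, -6)->(1, -3): sqrt(13) = 3.605551, (1, -3)->(-6, 4): sqrt(98) = 9.899495, (-6, 4)->(-7, 1): sqrt(10) = 3.162278, (-7, 1)->(-8, -6): sqrt(50) = 7.071068
Sum = 30.738392
Perimeter = 30.7384

30.7384


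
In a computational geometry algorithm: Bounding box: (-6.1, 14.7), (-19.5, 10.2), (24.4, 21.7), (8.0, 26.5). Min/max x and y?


x range: [-19.5, 24.4]
y range: [10.2, 26.5]
Bounding box: (-19.5,10.2) to (24.4,26.5)

(-19.5,10.2) to (24.4,26.5)


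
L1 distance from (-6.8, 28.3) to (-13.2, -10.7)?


|(-6.8)-(-13.2)| + |28.3-(-10.7)| = 6.4 + 39 = 45.4

45.4


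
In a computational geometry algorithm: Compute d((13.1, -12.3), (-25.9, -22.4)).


dx=-39, dy=-10.1
d^2 = (-39)^2 + (-10.1)^2 = 1623.01
d = sqrt(1623.01) = 40.2866

40.2866


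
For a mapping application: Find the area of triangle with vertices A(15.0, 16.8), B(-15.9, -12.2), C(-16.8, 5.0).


Area = |x_A(y_B-y_C) + x_B(y_C-y_A) + x_C(y_A-y_B)|/2
= |(-258) + 187.62 + (-487.2)|/2
= 557.58/2 = 278.79

278.79


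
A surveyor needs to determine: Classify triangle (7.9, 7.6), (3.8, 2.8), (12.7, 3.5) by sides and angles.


Side lengths squared: AB^2=39.85, BC^2=79.7, CA^2=39.85
Sorted: [39.85, 39.85, 79.7]
By sides: Isosceles, By angles: Right

Isosceles, Right


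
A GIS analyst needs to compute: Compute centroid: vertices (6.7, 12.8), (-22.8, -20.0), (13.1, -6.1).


Centroid = ((x_A+x_B+x_C)/3, (y_A+y_B+y_C)/3)
= ((6.7+(-22.8)+13.1)/3, (12.8+(-20)+(-6.1))/3)
= (-1, -4.4333)

(-1, -4.4333)


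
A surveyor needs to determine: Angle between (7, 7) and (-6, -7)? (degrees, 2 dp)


u.v = -91, |u| = sqrt(98) = 9.8995, |v| = sqrt(85) = 9.2195
cos(theta) = u.v/(|u||v|) = -91/sqrt(8330) = -0.997054
theta = acos(-0.997054) = 175.6 degrees

175.6 degrees


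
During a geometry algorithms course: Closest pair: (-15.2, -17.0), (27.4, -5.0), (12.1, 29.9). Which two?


d(P0,P1) = 44.2579, d(P0,P2) = 54.2669, d(P1,P2) = 38.1064
Closest: P1 and P2

Closest pair: (27.4, -5.0) and (12.1, 29.9), distance = 38.1064


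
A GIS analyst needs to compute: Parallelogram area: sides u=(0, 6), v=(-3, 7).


|u x v| = |0*7 - 6*(-3)|
= |0 - (-18)| = 18

18


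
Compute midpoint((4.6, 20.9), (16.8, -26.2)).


M = ((4.6+16.8)/2, (20.9+(-26.2))/2)
= (10.7, -2.65)

(10.7, -2.65)


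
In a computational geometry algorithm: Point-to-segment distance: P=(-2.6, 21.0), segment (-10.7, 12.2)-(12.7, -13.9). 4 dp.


Project P onto AB: t = 0 (clamped to [0,1])
Closest point on segment: (-10.7, 12.2)
Distance: 11.9604

11.9604


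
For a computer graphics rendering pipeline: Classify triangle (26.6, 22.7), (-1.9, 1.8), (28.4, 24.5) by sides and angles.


Side lengths squared: AB^2=1249.06, BC^2=1433.38, CA^2=6.48
Sorted: [6.48, 1249.06, 1433.38]
By sides: Scalene, By angles: Obtuse

Scalene, Obtuse


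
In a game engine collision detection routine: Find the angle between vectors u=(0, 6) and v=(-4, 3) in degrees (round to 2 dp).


u.v = 18, |u| = sqrt(36) = 6, |v| = sqrt(25) = 5
cos(theta) = u.v/(|u||v|) = 18/sqrt(900) = 0.6
theta = acos(0.6) = 53.13 degrees

53.13 degrees


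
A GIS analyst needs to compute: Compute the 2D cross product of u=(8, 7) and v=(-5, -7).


u x v = u_x*v_y - u_y*v_x = 8*(-7) - 7*(-5)
= (-56) - (-35) = -21

-21


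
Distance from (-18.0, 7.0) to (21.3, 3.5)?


dx=39.3, dy=-3.5
d^2 = 39.3^2 + (-3.5)^2 = 1556.74
d = sqrt(1556.74) = 39.4555

39.4555


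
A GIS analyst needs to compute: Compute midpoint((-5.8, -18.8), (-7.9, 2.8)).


M = (((-5.8)+(-7.9))/2, ((-18.8)+2.8)/2)
= (-6.85, -8)

(-6.85, -8)


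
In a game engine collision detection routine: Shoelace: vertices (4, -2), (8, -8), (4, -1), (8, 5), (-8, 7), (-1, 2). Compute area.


Shoelace sum: (4*(-8) - 8*(-2)) + (8*(-1) - 4*(-8)) + (4*5 - 8*(-1)) + (8*7 - (-8)*5) + ((-8)*2 - (-1)*7) + ((-1)*(-2) - 4*2)
= 117
Area = |117|/2 = 58.5

58.5


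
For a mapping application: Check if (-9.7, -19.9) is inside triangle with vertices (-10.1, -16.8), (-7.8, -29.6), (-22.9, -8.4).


Cross products: AB x AP = -2.01, BC x BP = -106.19, CA x CP = -36.32
All same sign? yes

Yes, inside


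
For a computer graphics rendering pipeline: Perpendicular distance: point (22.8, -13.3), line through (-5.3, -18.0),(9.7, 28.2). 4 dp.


|cross product| = 1227.72
|line direction| = sqrt(2359.44) = 48.5741
Distance = 1227.72/sqrt(2359.44) = 25.2752

25.2752


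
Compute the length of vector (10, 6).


|u| = sqrt(10^2 + 6^2) = sqrt(136) = 11.6619

11.6619


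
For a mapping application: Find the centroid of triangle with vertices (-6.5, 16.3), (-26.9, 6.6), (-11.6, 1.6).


Centroid = ((x_A+x_B+x_C)/3, (y_A+y_B+y_C)/3)
= (((-6.5)+(-26.9)+(-11.6))/3, (16.3+6.6+1.6)/3)
= (-15, 8.1667)

(-15, 8.1667)


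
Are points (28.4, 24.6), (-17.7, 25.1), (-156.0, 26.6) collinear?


Cross product: ((-17.7)-28.4)*(26.6-24.6) - (25.1-24.6)*((-156)-28.4)
= 0

Yes, collinear


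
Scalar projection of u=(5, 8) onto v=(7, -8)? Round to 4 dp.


u.v = -29, |v| = sqrt(113) = 10.6301
Scalar projection = u.v / |v| = -29 / sqrt(113) = -2.7281

-2.7281


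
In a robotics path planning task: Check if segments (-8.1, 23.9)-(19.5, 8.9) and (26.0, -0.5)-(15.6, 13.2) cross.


Cross products: d1=213.41, d2=-8.71, d3=-161.94, d4=60.18
d1*d2 < 0 and d3*d4 < 0? yes

Yes, they intersect


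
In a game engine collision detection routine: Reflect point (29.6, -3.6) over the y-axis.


Reflection over y-axis: (x,y) -> (-x,y)
(29.6, -3.6) -> (-29.6, -3.6)

(-29.6, -3.6)


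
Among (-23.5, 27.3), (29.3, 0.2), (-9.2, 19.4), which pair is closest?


d(P0,P1) = 59.3485, d(P0,P2) = 16.3371, d(P1,P2) = 43.022
Closest: P0 and P2

Closest pair: (-23.5, 27.3) and (-9.2, 19.4), distance = 16.3371


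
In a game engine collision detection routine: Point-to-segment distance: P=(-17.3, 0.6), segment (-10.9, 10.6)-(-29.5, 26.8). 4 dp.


Project P onto AB: t = 0 (clamped to [0,1])
Closest point on segment: (-10.9, 10.6)
Distance: 11.8727

11.8727


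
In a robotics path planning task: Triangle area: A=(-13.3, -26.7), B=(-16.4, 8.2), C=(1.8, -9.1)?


Area = |x_A(y_B-y_C) + x_B(y_C-y_A) + x_C(y_A-y_B)|/2
= |(-230.09) + (-288.64) + (-62.82)|/2
= 581.55/2 = 290.775

290.775


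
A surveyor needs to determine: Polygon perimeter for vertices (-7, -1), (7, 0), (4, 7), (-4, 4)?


Sides: (-7, -1)->(7, 0): sqrt(197) = 14.035669, (7, 0)->(4, 7): sqrt(58) = 7.615773, (4, 7)->(-4, 4): sqrt(73) = 8.544004, (-4, 4)->(-7, -1): sqrt(34) = 5.830952
Sum = 36.026398
Perimeter = 36.0264

36.0264


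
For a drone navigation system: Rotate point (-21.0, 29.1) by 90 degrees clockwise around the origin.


90° CW: (x,y) -> (y, -x)
(-21,29.1) -> (29.1, 21)

(29.1, 21)


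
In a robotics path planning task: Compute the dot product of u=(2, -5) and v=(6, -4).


u . v = u_x*v_x + u_y*v_y = 2*6 + (-5)*(-4)
= 12 + 20 = 32

32


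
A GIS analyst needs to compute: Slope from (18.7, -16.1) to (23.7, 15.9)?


slope = (y2-y1)/(x2-x1) = (15.9-(-16.1))/(23.7-18.7) = 32/5 = 6.4

6.4


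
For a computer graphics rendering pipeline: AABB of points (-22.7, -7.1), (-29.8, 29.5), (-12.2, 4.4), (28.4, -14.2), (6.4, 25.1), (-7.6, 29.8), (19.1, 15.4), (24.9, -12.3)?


x range: [-29.8, 28.4]
y range: [-14.2, 29.8]
Bounding box: (-29.8,-14.2) to (28.4,29.8)

(-29.8,-14.2) to (28.4,29.8)


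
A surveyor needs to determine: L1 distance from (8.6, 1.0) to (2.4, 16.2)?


|8.6-2.4| + |1-16.2| = 6.2 + 15.2 = 21.4

21.4


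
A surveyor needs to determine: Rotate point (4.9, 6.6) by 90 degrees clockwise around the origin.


90° CW: (x,y) -> (y, -x)
(4.9,6.6) -> (6.6, -4.9)

(6.6, -4.9)


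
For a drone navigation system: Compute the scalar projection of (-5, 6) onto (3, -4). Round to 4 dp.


u.v = -39, |v| = sqrt(25) = 5
Scalar projection = u.v / |v| = -39 / sqrt(25) = -7.8

-7.8


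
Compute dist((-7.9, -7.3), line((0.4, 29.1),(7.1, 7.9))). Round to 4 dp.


|cross product| = 419.84
|line direction| = sqrt(494.33) = 22.2335
Distance = 419.84/sqrt(494.33) = 18.8832

18.8832


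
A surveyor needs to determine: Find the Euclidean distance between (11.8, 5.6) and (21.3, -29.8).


dx=9.5, dy=-35.4
d^2 = 9.5^2 + (-35.4)^2 = 1343.41
d = sqrt(1343.41) = 36.6526

36.6526


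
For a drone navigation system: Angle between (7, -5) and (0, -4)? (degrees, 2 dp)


u.v = 20, |u| = sqrt(74) = 8.6023, |v| = sqrt(16) = 4
cos(theta) = u.v/(|u||v|) = 20/sqrt(1184) = 0.581238
theta = acos(0.581238) = 54.46 degrees

54.46 degrees


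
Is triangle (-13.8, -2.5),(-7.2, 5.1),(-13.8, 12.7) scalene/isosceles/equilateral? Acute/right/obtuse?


Side lengths squared: AB^2=101.32, BC^2=101.32, CA^2=231.04
Sorted: [101.32, 101.32, 231.04]
By sides: Isosceles, By angles: Obtuse

Isosceles, Obtuse


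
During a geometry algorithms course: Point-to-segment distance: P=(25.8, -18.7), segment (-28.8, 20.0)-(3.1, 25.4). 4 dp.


Project P onto AB: t = 1 (clamped to [0,1])
Closest point on segment: (3.1, 25.4)
Distance: 49.5994

49.5994


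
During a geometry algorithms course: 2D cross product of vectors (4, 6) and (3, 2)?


u x v = u_x*v_y - u_y*v_x = 4*2 - 6*3
= 8 - 18 = -10

-10


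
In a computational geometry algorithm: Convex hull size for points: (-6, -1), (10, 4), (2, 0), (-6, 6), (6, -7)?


Convex hull vertices (CCW): (-6, -1), (6, -7), (10, 4), (-6, 6)
Count = 4

4


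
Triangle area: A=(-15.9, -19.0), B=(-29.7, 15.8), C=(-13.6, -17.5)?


Area = |x_A(y_B-y_C) + x_B(y_C-y_A) + x_C(y_A-y_B)|/2
= |(-529.47) + (-44.55) + 473.28|/2
= 100.74/2 = 50.37

50.37


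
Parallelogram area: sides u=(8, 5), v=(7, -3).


|u x v| = |8*(-3) - 5*7|
= |(-24) - 35| = 59

59


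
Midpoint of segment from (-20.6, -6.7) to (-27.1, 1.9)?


M = (((-20.6)+(-27.1))/2, ((-6.7)+1.9)/2)
= (-23.85, -2.4)

(-23.85, -2.4)


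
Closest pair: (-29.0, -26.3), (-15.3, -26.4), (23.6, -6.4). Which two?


d(P0,P1) = 13.7004, d(P0,P2) = 56.2385, d(P1,P2) = 43.7403
Closest: P0 and P1

Closest pair: (-29.0, -26.3) and (-15.3, -26.4), distance = 13.7004


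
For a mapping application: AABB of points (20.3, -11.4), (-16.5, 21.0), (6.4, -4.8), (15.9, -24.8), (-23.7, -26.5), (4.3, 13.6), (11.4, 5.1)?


x range: [-23.7, 20.3]
y range: [-26.5, 21]
Bounding box: (-23.7,-26.5) to (20.3,21)

(-23.7,-26.5) to (20.3,21)


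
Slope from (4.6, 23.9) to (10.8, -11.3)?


slope = (y2-y1)/(x2-x1) = ((-11.3)-23.9)/(10.8-4.6) = (-35.2)/6.2 = -5.6774

-5.6774


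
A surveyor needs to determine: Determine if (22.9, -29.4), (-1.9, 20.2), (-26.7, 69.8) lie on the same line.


Cross product: ((-1.9)-22.9)*(69.8-(-29.4)) - (20.2-(-29.4))*((-26.7)-22.9)
= 0

Yes, collinear


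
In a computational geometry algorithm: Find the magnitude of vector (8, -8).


|u| = sqrt(8^2 + (-8)^2) = sqrt(128) = 11.3137

11.3137


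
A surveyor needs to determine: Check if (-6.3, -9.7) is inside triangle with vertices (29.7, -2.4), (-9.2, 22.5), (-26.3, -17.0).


Cross products: AB x AP = 1180.37, BC x BP = 665.17, CA x CP = 116.8
All same sign? yes

Yes, inside


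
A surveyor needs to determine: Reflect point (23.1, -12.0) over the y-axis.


Reflection over y-axis: (x,y) -> (-x,y)
(23.1, -12) -> (-23.1, -12)

(-23.1, -12)


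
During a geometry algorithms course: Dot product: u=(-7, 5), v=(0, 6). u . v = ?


u . v = u_x*v_x + u_y*v_y = (-7)*0 + 5*6
= 0 + 30 = 30

30


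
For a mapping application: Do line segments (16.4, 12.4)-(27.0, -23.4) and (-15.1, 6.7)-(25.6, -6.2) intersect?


Cross products: d1=638.34, d2=-681.98, d3=-1188.12, d4=132.2
d1*d2 < 0 and d3*d4 < 0? yes

Yes, they intersect


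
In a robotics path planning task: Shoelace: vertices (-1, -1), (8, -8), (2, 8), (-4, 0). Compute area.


Shoelace sum: ((-1)*(-8) - 8*(-1)) + (8*8 - 2*(-8)) + (2*0 - (-4)*8) + ((-4)*(-1) - (-1)*0)
= 132
Area = |132|/2 = 66

66


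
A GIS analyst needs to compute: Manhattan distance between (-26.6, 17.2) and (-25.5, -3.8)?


|(-26.6)-(-25.5)| + |17.2-(-3.8)| = 1.1 + 21 = 22.1

22.1


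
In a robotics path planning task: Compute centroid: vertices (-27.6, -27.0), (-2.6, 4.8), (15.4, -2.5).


Centroid = ((x_A+x_B+x_C)/3, (y_A+y_B+y_C)/3)
= (((-27.6)+(-2.6)+15.4)/3, ((-27)+4.8+(-2.5))/3)
= (-4.9333, -8.2333)

(-4.9333, -8.2333)


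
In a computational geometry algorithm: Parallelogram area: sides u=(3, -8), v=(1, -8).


|u x v| = |3*(-8) - (-8)*1|
= |(-24) - (-8)| = 16

16


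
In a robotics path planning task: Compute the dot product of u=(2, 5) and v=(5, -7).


u . v = u_x*v_x + u_y*v_y = 2*5 + 5*(-7)
= 10 + (-35) = -25

-25


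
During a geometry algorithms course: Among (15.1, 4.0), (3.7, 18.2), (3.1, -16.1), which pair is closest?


d(P0,P1) = 18.2099, d(P0,P2) = 23.4096, d(P1,P2) = 34.3052
Closest: P0 and P1

Closest pair: (15.1, 4.0) and (3.7, 18.2), distance = 18.2099


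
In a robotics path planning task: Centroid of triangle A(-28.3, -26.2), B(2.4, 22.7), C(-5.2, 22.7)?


Centroid = ((x_A+x_B+x_C)/3, (y_A+y_B+y_C)/3)
= (((-28.3)+2.4+(-5.2))/3, ((-26.2)+22.7+22.7)/3)
= (-10.3667, 6.4)

(-10.3667, 6.4)


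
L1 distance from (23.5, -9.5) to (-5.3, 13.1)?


|23.5-(-5.3)| + |(-9.5)-13.1| = 28.8 + 22.6 = 51.4

51.4


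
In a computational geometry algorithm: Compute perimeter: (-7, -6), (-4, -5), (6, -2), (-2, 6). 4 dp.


Sides: (-7, -6)->(-4, -5): sqrt(10) = 3.162278, (-4, -5)->(6, -2): sqrt(109) = 10.440307, (6, -2)->(-2, 6): sqrt(128) = 11.313708, (-2, 6)->(-7, -6): sqrt(169) = 13
Sum = 37.916293
Perimeter = 37.9163

37.9163


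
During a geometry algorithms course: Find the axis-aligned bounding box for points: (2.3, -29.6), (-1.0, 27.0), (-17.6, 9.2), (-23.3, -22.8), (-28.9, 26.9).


x range: [-28.9, 2.3]
y range: [-29.6, 27]
Bounding box: (-28.9,-29.6) to (2.3,27)

(-28.9,-29.6) to (2.3,27)


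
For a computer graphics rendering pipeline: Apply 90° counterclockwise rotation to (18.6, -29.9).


90° CCW: (x,y) -> (-y, x)
(18.6,-29.9) -> (29.9, 18.6)

(29.9, 18.6)


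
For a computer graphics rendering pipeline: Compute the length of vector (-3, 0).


|u| = sqrt((-3)^2 + 0^2) = sqrt(9) = 3

3


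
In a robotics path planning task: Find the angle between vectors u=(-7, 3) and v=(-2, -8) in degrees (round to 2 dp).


u.v = -10, |u| = sqrt(58) = 7.6158, |v| = sqrt(68) = 8.2462
cos(theta) = u.v/(|u||v|) = -10/sqrt(3944) = -0.159232
theta = acos(-0.159232) = 99.16 degrees

99.16 degrees


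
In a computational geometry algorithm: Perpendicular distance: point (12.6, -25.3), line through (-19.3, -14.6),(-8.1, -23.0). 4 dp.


|cross product| = 148.12
|line direction| = sqrt(196) = 14
Distance = 148.12/sqrt(196) = 10.58

10.58


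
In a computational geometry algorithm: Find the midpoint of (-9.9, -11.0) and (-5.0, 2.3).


M = (((-9.9)+(-5))/2, ((-11)+2.3)/2)
= (-7.45, -4.35)

(-7.45, -4.35)


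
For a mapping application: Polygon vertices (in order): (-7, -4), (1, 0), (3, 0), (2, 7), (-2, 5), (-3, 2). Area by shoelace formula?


Shoelace sum: ((-7)*0 - 1*(-4)) + (1*0 - 3*0) + (3*7 - 2*0) + (2*5 - (-2)*7) + ((-2)*2 - (-3)*5) + ((-3)*(-4) - (-7)*2)
= 86
Area = |86|/2 = 43

43


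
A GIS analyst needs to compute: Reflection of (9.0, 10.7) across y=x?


Reflection over y=x: (x,y) -> (y,x)
(9, 10.7) -> (10.7, 9)

(10.7, 9)


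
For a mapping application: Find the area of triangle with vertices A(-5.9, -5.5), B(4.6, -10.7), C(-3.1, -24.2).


Area = |x_A(y_B-y_C) + x_B(y_C-y_A) + x_C(y_A-y_B)|/2
= |(-79.65) + (-86.02) + (-16.12)|/2
= 181.79/2 = 90.895

90.895


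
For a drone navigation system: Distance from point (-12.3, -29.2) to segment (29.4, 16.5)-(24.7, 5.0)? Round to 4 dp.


Project P onto AB: t = 1 (clamped to [0,1])
Closest point on segment: (24.7, 5)
Distance: 50.3849

50.3849


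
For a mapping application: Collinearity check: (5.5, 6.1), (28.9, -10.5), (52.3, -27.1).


Cross product: (28.9-5.5)*((-27.1)-6.1) - ((-10.5)-6.1)*(52.3-5.5)
= 0

Yes, collinear


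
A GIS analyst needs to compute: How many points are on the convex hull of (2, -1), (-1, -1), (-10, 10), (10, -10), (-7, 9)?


Convex hull vertices (CCW): (-10, 10), (-1, -1), (10, -10), (2, -1), (-7, 9)
Count = 5

5


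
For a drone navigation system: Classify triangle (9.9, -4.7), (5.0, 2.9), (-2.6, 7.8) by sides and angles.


Side lengths squared: AB^2=81.77, BC^2=81.77, CA^2=312.5
Sorted: [81.77, 81.77, 312.5]
By sides: Isosceles, By angles: Obtuse

Isosceles, Obtuse
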